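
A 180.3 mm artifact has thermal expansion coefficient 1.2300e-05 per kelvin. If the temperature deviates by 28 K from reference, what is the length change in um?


dL = L * alpha * dT
= 180.3 * 1.2300e-05 * 28
= 0.0620953 mm
dL_um = 0.0620953 * 1000 = 62.0953 um

62.0953


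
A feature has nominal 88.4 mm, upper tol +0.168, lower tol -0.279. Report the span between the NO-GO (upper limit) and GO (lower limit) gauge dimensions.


GO = nominal - lower_tol (smallest hole = maximum material condition)
GO = 88.4 - 0.279 = 88.121
NO-GO = nominal + upper_tol (largest hole = least material condition)
NO-GO = 88.4 + 0.168 = 88.568
spread = NO-GO - GO = 88.568 - 88.121 = 0.4470

0.4470


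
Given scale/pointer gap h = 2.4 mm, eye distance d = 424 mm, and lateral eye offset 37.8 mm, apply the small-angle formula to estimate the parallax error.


error = h * offset / d
= 2.4 * 37.8 / 424
= 0.2140

0.2140


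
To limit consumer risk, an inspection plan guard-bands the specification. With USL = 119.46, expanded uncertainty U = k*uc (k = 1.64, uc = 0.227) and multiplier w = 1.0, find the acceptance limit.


U = k * uc = 1.64 * 0.227 = 0.37228
guard band g = w * U = 1.0 * 0.37228 = 0.37228
AL = USL - g = 119.46 - 0.37228
AL = 119.0877

119.0877


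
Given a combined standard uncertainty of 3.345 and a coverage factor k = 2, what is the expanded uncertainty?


U = k * uc
U = 2 * 3.345
U = 6.6900

6.6900


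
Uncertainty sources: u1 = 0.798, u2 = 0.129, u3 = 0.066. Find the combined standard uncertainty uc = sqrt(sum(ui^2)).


uc = sqrt(0.798^2 + 0.129^2 + 0.066^2)
uc = sqrt(0.657801)
uc = 0.8110

0.8110


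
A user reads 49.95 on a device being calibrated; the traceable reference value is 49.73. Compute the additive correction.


Correction = standard - reading
= 49.73 - 49.95
= -0.2200

-0.2200


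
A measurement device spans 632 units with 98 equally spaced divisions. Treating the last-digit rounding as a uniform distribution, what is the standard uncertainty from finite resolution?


resolution = range / divisions
resolution = 632 / 98 = 6.4489796
u_res = resolution / (2*sqrt(3))
u_res = 6.4489796 / 3.4641016
u_res = 1.8617

1.8617


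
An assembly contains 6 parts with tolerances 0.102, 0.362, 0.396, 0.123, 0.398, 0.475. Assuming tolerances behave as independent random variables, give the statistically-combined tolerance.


RSS = sqrt(0.102^2 + 0.362^2 + 0.396^2 + 0.123^2 + 0.398^2 + 0.475^2)
= sqrt(0.697422)
= 0.8351

0.8351


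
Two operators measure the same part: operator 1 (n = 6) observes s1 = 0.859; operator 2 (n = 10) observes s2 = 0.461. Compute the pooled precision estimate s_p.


s_p = sqrt(((n1-1)*s1^2 + (n2-1)*s2^2) / (n1+n2-2))
numerator = (6-1)*0.859^2 + (10-1)*0.461^2 = 3.689405 + 1.912689 = 5.602094
denominator = 6 + 10 - 2 = 14
s_p^2 = 5.602094 / 14 = 0.40014957
s_p = sqrt(0.40014957) = 0.6326

0.6326


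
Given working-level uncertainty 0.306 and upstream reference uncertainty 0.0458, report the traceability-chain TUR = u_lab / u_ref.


TUR = u_lab / u_ref
= 0.306 / 0.0458
= 6.6812

6.6812


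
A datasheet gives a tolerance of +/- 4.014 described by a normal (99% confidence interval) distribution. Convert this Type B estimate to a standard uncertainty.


u_B = half_width / 2.576
u_B = 4.014 / 2.576
u_B = 1.5582

1.5582


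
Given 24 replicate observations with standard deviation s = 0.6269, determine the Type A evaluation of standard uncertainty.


u_A = s / sqrt(n)
u_A = 0.6269 / sqrt(24)
u_A = 0.6269 / 4.8989795
u_A = 0.1280

0.1280


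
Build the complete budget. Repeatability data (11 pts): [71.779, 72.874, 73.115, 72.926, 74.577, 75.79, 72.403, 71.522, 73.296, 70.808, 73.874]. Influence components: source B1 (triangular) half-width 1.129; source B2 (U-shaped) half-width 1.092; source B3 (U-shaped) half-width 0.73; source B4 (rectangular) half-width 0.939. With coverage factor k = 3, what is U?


mean = (71.779 + 72.874 + 73.115 + 72.926 + 74.577 + 75.79 + 72.403 + 71.522 + 73.296 + 70.808 + 73.874) / 11 = 72.99672727
s = sqrt(sum((x - mean)^2)/(n-1)) = 1.4139865
u_A = s / sqrt(n) = 1.4139865 / sqrt(11) = 0.42633297
u_B1 = 1.129 / sqrt(6) = 0.46091232
u_B2 = 1.092 / sqrt(2) = 0.77216061
u_B3 = 0.73 / sqrt(2) = 0.51618795
u_B4 = 0.939 / sqrt(3) = 0.5421319
uc = sqrt(0.42633297^2 + 0.46091232^2 + 0.77216061^2 + 0.51618795^2 + 0.5421319^2) = 1.2453068
U = k * uc = 3 * 1.2453068
U = 3.7359

3.7359


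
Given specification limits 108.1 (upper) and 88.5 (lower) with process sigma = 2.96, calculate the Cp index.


Cp = (USL - LSL) / (6 * sigma)
= (108.1 - 88.5) / (6 * 2.96)
= 19.6000 / 17.7600
= 1.1036

1.1036


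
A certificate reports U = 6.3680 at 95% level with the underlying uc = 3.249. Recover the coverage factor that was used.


k = U / uc
k = 6.3680 / 3.249
k = 1.96

1.96


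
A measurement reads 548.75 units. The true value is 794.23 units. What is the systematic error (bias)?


Systematic error = measured - true
= 548.75 - 794.23
= -245.4800

-245.4800


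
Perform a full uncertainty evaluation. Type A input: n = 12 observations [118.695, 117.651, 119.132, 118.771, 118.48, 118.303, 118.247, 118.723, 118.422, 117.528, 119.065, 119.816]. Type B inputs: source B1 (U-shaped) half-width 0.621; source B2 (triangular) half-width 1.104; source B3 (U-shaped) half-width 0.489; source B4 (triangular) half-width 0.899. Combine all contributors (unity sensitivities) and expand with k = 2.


mean = (118.695 + 117.651 + 119.132 + 118.771 + 118.48 + 118.303 + 118.247 + 118.723 + 118.422 + 117.528 + 119.065 + 119.816) / 12 = 118.5694167
s = sqrt(sum((x - mean)^2)/(n-1)) = 0.62731483
u_A = s / sqrt(n) = 0.62731483 / sqrt(12) = 0.18109019
u_B1 = 0.621 / sqrt(2) = 0.43911331
u_B2 = 1.104 / sqrt(6) = 0.45070611
u_B3 = 0.489 / sqrt(2) = 0.34577522
u_B4 = 0.899 / sqrt(6) = 0.36701521
uc = sqrt(0.18109019^2 + 0.43911331^2 + 0.45070611^2 + 0.34577522^2 + 0.36701521^2) = 0.82644469
U = k * uc = 2 * 0.82644469
U = 1.6529

1.6529


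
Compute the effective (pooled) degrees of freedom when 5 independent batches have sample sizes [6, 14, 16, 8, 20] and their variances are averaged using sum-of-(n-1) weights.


nu = sum_i (n_i - 1)
nu = ((6 - 1) + (14 - 1) + (16 - 1) + (8 - 1) + (20 - 1))
nu = 5 + 13 + 15 + 7 + 19
nu = 59

59


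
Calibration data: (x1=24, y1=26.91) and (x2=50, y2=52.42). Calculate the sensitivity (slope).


slope = (y2 - y1) / (x2 - x1)
= (52.42 - 26.91) / (50 - 24)
= 25.5100 / 26
= 0.9812

0.9812


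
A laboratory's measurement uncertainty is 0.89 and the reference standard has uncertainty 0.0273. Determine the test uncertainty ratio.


TUR = u_lab / u_ref
= 0.89 / 0.0273
= 32.6007

32.6007


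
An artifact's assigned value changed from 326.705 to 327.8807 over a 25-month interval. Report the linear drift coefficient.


rate = (v2 - v1) / months
= (327.8807 - 326.705) / 25
= 1.1757 / 25
= 0.0470

0.0470


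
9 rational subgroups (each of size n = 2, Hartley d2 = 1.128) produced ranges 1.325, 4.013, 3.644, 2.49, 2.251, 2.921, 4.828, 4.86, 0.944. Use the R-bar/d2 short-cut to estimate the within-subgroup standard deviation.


R_bar = (1.325 + 4.013 + 3.644 + 2.49 + 2.251 + 2.921 + 4.828 + 4.86 + 0.944) / 9
R_bar = 27.276 / 9 = 3.0306667
sigma_hat = R_bar / d2 = 3.0306667 / 1.128 = 2.6868

2.6868


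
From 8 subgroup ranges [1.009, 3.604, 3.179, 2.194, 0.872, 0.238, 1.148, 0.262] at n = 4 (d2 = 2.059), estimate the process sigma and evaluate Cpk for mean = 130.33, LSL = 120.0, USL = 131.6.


R_bar = (1.009 + 3.604 + 3.179 + 2.194 + 0.872 + 0.238 + 1.148 + 0.262) / 8 = 1.56325
sigma = R_bar / d2 = 1.56325 / 2.059 = 0.75922778
Cp = (USL - LSL)/(6*sigma) = (131.6 - 120.0)/(6*0.75922778) = 2.5464
Cpu = (131.6 - 130.33)/(3*0.75922778) = 0.5576
Cpl = (130.33 - 120.0)/(3*0.75922778) = 4.5353
Cpk = min(Cpu, Cpl) = 0.5576

0.5576


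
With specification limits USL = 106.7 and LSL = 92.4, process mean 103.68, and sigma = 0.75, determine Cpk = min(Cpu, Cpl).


Cpu = (USL - mean) / (3*sigma) = (106.7 - 103.68) / (3*0.75) = 1.3422
Cpl = (mean - LSL) / (3*sigma) = (103.68 - 92.4) / (3*0.75) = 5.0133
Cpk = min(Cpu, Cpl) = 1.3422

1.3422


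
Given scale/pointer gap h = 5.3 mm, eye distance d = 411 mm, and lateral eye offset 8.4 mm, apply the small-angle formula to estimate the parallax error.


error = h * offset / d
= 5.3 * 8.4 / 411
= 0.1083

0.1083


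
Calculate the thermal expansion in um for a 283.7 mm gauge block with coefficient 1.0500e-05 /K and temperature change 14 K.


dL = L * alpha * dT
= 283.7 * 1.0500e-05 * 14
= 0.0417039 mm
dL_um = 0.0417039 * 1000 = 41.7039 um

41.7039


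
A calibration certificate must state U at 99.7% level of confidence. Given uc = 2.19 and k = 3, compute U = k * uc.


U = k * uc
U = 3 * 2.19
U = 6.5700

6.5700


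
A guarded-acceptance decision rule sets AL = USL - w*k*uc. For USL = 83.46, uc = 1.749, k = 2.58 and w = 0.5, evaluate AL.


U = k * uc = 2.58 * 1.749 = 4.51242
guard band g = w * U = 0.5 * 4.51242 = 2.25621
AL = USL - g = 83.46 - 2.25621
AL = 81.2038

81.2038


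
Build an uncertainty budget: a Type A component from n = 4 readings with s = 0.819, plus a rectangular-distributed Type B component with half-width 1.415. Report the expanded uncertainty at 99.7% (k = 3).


u_A = s / sqrt(n) = 0.819 / sqrt(4) = 0.4095
u_B = half_width / sqrt(3) = 1.415 / sqrt(3) = 0.81695063
uc = sqrt(u_A^2 + u_B^2) = sqrt(0.4095^2 + 0.81695063^2) = 0.91383728
U = k * uc = 3 * 0.91383728
U = 2.7415

2.7415


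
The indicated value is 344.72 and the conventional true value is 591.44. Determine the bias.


Systematic error = measured - true
= 344.72 - 591.44
= -246.7200

-246.7200


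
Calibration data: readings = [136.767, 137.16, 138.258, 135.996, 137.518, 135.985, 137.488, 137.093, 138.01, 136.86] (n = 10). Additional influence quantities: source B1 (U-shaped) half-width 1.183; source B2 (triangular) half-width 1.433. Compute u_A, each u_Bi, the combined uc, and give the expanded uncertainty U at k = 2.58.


mean = (136.767 + 137.16 + 138.258 + 135.996 + 137.518 + 135.985 + 137.488 + 137.093 + 138.01 + 136.86) / 10 = 137.1135
s = sqrt(sum((x - mean)^2)/(n-1)) = 0.75473973
u_A = s / sqrt(n) = 0.75473973 / sqrt(10) = 0.23866966
u_B1 = 1.183 / sqrt(2) = 0.83650732
u_B2 = 1.433 / sqrt(6) = 0.5850198
uc = sqrt(0.23866966^2 + 0.83650732^2 + 0.5850198^2) = 1.048311
U = k * uc = 2.58 * 1.048311
U = 2.7046

2.7046


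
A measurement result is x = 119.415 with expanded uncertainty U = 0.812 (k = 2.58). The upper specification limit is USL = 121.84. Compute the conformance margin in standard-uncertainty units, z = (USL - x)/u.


u = U / k = 0.812 / 2.58 = 0.31472868
margin = |USL - x| = |121.84 - 119.415| = 2.425
z = margin / u = 2.425 / 0.31472868
z = 7.7050

7.7050


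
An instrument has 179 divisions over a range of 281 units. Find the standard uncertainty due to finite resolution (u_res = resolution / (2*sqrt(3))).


resolution = range / divisions
resolution = 281 / 179 = 1.5698324
u_res = resolution / (2*sqrt(3))
u_res = 1.5698324 / 3.4641016
u_res = 0.4532

0.4532


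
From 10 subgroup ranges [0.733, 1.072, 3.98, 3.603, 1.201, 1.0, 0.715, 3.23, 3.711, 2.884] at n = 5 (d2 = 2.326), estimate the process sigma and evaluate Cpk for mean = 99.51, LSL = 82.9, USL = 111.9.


R_bar = (0.733 + 1.072 + 3.98 + 3.603 + 1.201 + 1.0 + 0.715 + 3.23 + 3.711 + 2.884) / 10 = 2.2129
sigma = R_bar / d2 = 2.2129 / 2.326 = 0.95137575
Cp = (USL - LSL)/(6*sigma) = (111.9 - 82.9)/(6*0.95137575) = 5.0804
Cpu = (111.9 - 99.51)/(3*0.95137575) = 4.3411
Cpl = (99.51 - 82.9)/(3*0.95137575) = 5.8196
Cpk = min(Cpu, Cpl) = 4.3411

4.3411


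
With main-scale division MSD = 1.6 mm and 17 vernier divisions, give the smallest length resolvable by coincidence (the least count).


LC = MSD / n_div
= 1.6 / 17
= 0.0941

0.0941


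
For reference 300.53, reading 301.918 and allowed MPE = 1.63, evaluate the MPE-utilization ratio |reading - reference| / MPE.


e = indication - reference = 301.918 - 300.53 = 1.3880
|e| = 1.3880
ratio = |e| / MPE = 1.3880 / 1.63
ratio = 0.8515

0.8515


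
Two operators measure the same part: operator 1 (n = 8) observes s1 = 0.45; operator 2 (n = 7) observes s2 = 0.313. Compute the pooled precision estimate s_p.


s_p = sqrt(((n1-1)*s1^2 + (n2-1)*s2^2) / (n1+n2-2))
numerator = (8-1)*0.45^2 + (7-1)*0.313^2 = 1.4175 + 0.587814 = 2.005314
denominator = 8 + 7 - 2 = 13
s_p^2 = 2.005314 / 13 = 0.15425492
s_p = sqrt(0.15425492) = 0.3928

0.3928


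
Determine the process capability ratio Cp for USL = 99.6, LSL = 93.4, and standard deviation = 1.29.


Cp = (USL - LSL) / (6 * sigma)
= (99.6 - 93.4) / (6 * 1.29)
= 6.2000 / 7.7400
= 0.8010

0.8010


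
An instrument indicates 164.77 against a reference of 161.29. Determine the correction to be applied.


Correction = standard - reading
= 161.29 - 164.77
= -3.4800

-3.4800


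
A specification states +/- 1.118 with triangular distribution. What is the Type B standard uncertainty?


u_B = half_width / sqrt(6)
u_B = 1.118 / 2.4494897
u_B = 0.4564

0.4564


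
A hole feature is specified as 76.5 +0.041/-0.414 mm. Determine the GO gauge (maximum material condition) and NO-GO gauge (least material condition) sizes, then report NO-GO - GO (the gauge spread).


GO = nominal - lower_tol (smallest hole = maximum material condition)
GO = 76.5 - 0.414 = 76.086
NO-GO = nominal + upper_tol (largest hole = least material condition)
NO-GO = 76.5 + 0.041 = 76.541
spread = NO-GO - GO = 76.541 - 76.086 = 0.4550

0.4550


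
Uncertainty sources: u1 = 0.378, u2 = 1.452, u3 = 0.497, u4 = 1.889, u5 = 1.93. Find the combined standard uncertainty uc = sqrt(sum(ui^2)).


uc = sqrt(0.378^2 + 1.452^2 + 0.497^2 + 1.889^2 + 1.93^2)
uc = sqrt(9.791418)
uc = 3.1291

3.1291


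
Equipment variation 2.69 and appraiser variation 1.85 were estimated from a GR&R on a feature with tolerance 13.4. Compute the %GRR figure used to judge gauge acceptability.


GRR = sqrt(EV^2 + AV^2) = sqrt(2.69^2 + 1.85^2) = 3.2647511
%GRR = GRR / tol * 100 = 3.2647511 / 13.4 * 100
%GRR = 24.3638

24.3638


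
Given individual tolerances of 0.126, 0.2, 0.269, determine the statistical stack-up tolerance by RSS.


RSS = sqrt(0.126^2 + 0.2^2 + 0.269^2)
= sqrt(0.128237)
= 0.3581

0.3581


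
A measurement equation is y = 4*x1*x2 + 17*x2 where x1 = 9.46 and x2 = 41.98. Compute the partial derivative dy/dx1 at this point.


y = 4*x1*x2 + 17*x2
dy/dx1 = 4*x2
Evaluate at x2 = 41.98: c1 = 4 * 41.98
c1 = 167.9200

167.9200


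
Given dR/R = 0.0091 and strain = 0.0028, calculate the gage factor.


GF = (dR/R) / epsilon
= 0.0091 / 0.0028
= 3.2500

3.2500


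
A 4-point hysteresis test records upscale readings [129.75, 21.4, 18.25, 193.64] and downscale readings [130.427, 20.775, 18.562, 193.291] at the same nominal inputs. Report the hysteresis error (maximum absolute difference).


|129.75 - 130.427| = 0.6770
|21.4 - 20.775| = 0.6250
|18.25 - 18.562| = 0.3120
|193.64 - 193.291| = 0.3490
hysteresis = max(diffs) = 0.6770

0.6770


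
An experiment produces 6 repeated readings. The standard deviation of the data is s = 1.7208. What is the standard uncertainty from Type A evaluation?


u_A = s / sqrt(n)
u_A = 1.7208 / sqrt(6)
u_A = 1.7208 / 2.4494897
u_A = 0.7025

0.7025


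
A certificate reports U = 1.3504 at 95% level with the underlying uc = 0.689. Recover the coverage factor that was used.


k = U / uc
k = 1.3504 / 0.689
k = 1.96

1.96


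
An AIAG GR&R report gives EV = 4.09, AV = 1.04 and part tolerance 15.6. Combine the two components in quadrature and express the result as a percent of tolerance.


GRR = sqrt(EV^2 + AV^2) = sqrt(4.09^2 + 1.04^2) = 4.220154
%GRR = GRR / tol * 100 = 4.220154 / 15.6 * 100
%GRR = 27.0523

27.0523


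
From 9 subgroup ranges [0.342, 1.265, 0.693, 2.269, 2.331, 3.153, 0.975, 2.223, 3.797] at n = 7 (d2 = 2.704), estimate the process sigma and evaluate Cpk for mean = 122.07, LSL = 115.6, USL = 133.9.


R_bar = (0.342 + 1.265 + 0.693 + 2.269 + 2.331 + 3.153 + 0.975 + 2.223 + 3.797) / 9 = 1.8942222
sigma = R_bar / d2 = 1.8942222 / 2.704 = 0.70052596
Cp = (USL - LSL)/(6*sigma) = (133.9 - 115.6)/(6*0.70052596) = 4.3539
Cpu = (133.9 - 122.07)/(3*0.70052596) = 5.6291
Cpl = (122.07 - 115.6)/(3*0.70052596) = 3.0786
Cpk = min(Cpu, Cpl) = 3.0786

3.0786


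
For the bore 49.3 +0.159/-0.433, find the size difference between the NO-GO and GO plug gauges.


GO = nominal - lower_tol (smallest hole = maximum material condition)
GO = 49.3 - 0.433 = 48.867
NO-GO = nominal + upper_tol (largest hole = least material condition)
NO-GO = 49.3 + 0.159 = 49.459
spread = NO-GO - GO = 49.459 - 48.867 = 0.5920

0.5920


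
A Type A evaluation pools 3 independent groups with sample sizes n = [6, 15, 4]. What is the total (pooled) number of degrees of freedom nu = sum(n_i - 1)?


nu = sum_i (n_i - 1)
nu = ((6 - 1) + (15 - 1) + (4 - 1))
nu = 5 + 14 + 3
nu = 22

22


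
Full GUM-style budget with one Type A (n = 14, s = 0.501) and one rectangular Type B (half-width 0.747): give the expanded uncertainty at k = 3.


u_A = s / sqrt(n) = 0.501 / sqrt(14) = 0.13389788
u_B = half_width / sqrt(3) = 0.747 / sqrt(3) = 0.43128065
uc = sqrt(u_A^2 + u_B^2) = sqrt(0.13389788^2 + 0.43128065^2) = 0.45158791
U = k * uc = 3 * 0.45158791
U = 1.3548

1.3548


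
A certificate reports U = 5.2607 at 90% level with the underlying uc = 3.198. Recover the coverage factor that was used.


k = U / uc
k = 5.2607 / 3.198
k = 1.645

1.645


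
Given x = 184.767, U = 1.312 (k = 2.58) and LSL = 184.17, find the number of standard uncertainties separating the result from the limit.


u = U / k = 1.312 / 2.58 = 0.50852713
margin = |LSL - x| = |184.17 - 184.767| = 0.597
z = margin / u = 0.597 / 0.50852713
z = 1.1740

1.1740


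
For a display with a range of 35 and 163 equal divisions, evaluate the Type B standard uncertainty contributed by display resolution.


resolution = range / divisions
resolution = 35 / 163 = 0.21472393
u_res = resolution / (2*sqrt(3))
u_res = 0.21472393 / 3.4641016
u_res = 0.0620

0.0620


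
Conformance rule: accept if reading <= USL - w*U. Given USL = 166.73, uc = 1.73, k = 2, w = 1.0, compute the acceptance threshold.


U = k * uc = 2 * 1.73 = 3.46
guard band g = w * U = 1.0 * 3.46 = 3.46
AL = USL - g = 166.73 - 3.46
AL = 163.2700

163.2700


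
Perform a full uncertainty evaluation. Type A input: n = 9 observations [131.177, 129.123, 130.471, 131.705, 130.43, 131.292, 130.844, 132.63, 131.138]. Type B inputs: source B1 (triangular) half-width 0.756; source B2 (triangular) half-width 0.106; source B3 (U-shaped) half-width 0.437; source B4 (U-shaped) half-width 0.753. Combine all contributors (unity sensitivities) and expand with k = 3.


mean = (131.177 + 129.123 + 130.471 + 131.705 + 130.43 + 131.292 + 130.844 + 132.63 + 131.138) / 9 = 130.9788889
s = sqrt(sum((x - mean)^2)/(n-1)) = 0.96421969
u_A = s / sqrt(n) = 0.96421969 / sqrt(9) = 0.32140656
u_B1 = 0.756 / sqrt(6) = 0.30863571
u_B2 = 0.106 / sqrt(6) = 0.043274319
u_B3 = 0.437 / sqrt(2) = 0.30900566
u_B4 = 0.753 / sqrt(2) = 0.53245141
uc = sqrt(0.32140656^2 + 0.30863571^2 + 0.043274319^2 + 0.30900566^2 + 0.53245141^2) = 0.76119633
U = k * uc = 3 * 0.76119633
U = 2.2836

2.2836


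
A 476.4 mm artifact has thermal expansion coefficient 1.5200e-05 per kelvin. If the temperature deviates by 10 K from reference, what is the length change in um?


dL = L * alpha * dT
= 476.4 * 1.5200e-05 * 10
= 0.0724128 mm
dL_um = 0.0724128 * 1000 = 72.4128 um

72.4128


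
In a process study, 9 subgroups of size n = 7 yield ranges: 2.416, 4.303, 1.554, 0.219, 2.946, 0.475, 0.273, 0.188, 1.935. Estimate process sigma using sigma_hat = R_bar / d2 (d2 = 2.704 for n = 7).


R_bar = (2.416 + 4.303 + 1.554 + 0.219 + 2.946 + 0.475 + 0.273 + 0.188 + 1.935) / 9
R_bar = 14.309 / 9 = 1.5898889
sigma_hat = R_bar / d2 = 1.5898889 / 2.704 = 0.5880

0.5880


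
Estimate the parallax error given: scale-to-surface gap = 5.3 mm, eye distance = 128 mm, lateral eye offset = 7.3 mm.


error = h * offset / d
= 5.3 * 7.3 / 128
= 0.3023

0.3023


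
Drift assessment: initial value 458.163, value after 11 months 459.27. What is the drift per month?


rate = (v2 - v1) / months
= (459.27 - 458.163) / 11
= 1.1070 / 11
= 0.1006

0.1006


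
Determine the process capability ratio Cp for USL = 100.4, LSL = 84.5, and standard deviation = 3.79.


Cp = (USL - LSL) / (6 * sigma)
= (100.4 - 84.5) / (6 * 3.79)
= 15.9000 / 22.7400
= 0.6992

0.6992


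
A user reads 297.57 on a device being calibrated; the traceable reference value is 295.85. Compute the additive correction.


Correction = standard - reading
= 295.85 - 297.57
= -1.7200

-1.7200


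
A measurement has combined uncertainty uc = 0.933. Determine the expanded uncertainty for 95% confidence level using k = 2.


U = k * uc
U = 2 * 0.933
U = 1.8660

1.8660


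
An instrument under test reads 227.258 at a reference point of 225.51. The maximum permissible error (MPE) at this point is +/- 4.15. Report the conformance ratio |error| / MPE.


e = indication - reference = 227.258 - 225.51 = 1.7480
|e| = 1.7480
ratio = |e| / MPE = 1.7480 / 4.15
ratio = 0.4212

0.4212


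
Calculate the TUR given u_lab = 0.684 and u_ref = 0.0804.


TUR = u_lab / u_ref
= 0.684 / 0.0804
= 8.5075

8.5075


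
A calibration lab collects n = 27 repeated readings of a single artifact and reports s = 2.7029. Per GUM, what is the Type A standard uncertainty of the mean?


u_A = s / sqrt(n)
u_A = 2.7029 / sqrt(27)
u_A = 2.7029 / 5.1961524
u_A = 0.5202

0.5202


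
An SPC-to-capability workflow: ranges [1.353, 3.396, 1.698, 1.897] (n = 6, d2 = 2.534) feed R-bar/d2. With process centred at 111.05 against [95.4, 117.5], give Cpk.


R_bar = (1.353 + 3.396 + 1.698 + 1.897) / 4 = 2.086
sigma = R_bar / d2 = 2.086 / 2.534 = 0.82320442
Cp = (USL - LSL)/(6*sigma) = (117.5 - 95.4)/(6*0.82320442) = 4.4744
Cpu = (117.5 - 111.05)/(3*0.82320442) = 2.6117
Cpl = (111.05 - 95.4)/(3*0.82320442) = 6.3370
Cpk = min(Cpu, Cpl) = 2.6117

2.6117


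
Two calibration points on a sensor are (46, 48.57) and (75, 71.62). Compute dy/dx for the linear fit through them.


slope = (y2 - y1) / (x2 - x1)
= (71.62 - 48.57) / (75 - 46)
= 23.0500 / 29
= 0.7948

0.7948


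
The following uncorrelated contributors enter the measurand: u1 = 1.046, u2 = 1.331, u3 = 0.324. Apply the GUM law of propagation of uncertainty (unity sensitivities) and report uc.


uc = sqrt(1.046^2 + 1.331^2 + 0.324^2)
uc = sqrt(2.970653)
uc = 1.7236

1.7236


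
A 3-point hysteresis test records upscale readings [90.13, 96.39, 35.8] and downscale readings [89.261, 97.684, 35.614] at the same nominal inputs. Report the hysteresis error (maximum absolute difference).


|90.13 - 89.261| = 0.8690
|96.39 - 97.684| = 1.2940
|35.8 - 35.614| = 0.1860
hysteresis = max(diffs) = 1.2940

1.2940


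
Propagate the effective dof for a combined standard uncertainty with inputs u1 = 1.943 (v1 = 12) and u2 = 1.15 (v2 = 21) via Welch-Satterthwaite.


uc = sqrt(u1^2 + u2^2) = sqrt(1.943^2 + 1.15^2) = 2.2578195
v_eff = uc^4 / (u1^4/v1 + u2^4/v2)
= 2.2578195^4 / (1.943^4/12 + 1.15^4/21)
= 25.987044 / 1.2709948
v_eff = 20.4462

20.4462


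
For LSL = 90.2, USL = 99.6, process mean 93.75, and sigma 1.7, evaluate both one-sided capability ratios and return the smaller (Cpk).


Cpu = (USL - mean) / (3*sigma) = (99.6 - 93.75) / (3*1.7) = 1.1471
Cpl = (mean - LSL) / (3*sigma) = (93.75 - 90.2) / (3*1.7) = 0.6961
Cpk = min(Cpu, Cpl) = 0.6961

0.6961


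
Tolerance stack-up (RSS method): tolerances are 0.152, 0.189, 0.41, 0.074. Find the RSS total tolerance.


RSS = sqrt(0.152^2 + 0.189^2 + 0.41^2 + 0.074^2)
= sqrt(0.232401)
= 0.4821

0.4821


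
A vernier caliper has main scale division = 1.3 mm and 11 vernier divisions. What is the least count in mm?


LC = MSD / n_div
= 1.3 / 11
= 0.1182

0.1182


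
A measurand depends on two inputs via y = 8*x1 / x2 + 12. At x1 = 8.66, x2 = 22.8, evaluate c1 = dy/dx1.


y = 8*x1 / x2 + 12
dy/dx1 = 8/x2
Evaluate at x2 = 22.8: c1 = 8 / 22.8
c1 = 0.3509

0.3509


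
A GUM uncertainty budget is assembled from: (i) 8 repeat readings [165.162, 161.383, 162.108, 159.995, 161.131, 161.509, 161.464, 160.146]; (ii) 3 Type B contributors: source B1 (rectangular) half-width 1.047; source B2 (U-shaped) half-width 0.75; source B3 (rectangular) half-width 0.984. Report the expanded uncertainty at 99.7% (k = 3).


mean = (165.162 + 161.383 + 162.108 + 159.995 + 161.131 + 161.509 + 161.464 + 160.146) / 8 = 161.61225
s = sqrt(sum((x - mean)^2)/(n-1)) = 1.6003873
u_A = s / sqrt(n) = 1.6003873 / sqrt(8) = 0.56582236
u_B1 = 1.047 / sqrt(3) = 0.60448573
u_B2 = 0.75 / sqrt(2) = 0.53033009
u_B3 = 0.984 / sqrt(3) = 0.56811266
uc = sqrt(0.56582236^2 + 0.60448573^2 + 0.53033009^2 + 0.56811266^2) = 1.1355879
U = k * uc = 3 * 1.1355879
U = 3.4068

3.4068


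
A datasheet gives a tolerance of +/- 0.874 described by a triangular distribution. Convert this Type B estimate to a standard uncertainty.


u_B = half_width / sqrt(6)
u_B = 0.874 / 2.4494897
u_B = 0.3568

0.3568


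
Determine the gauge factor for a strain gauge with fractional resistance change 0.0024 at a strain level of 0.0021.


GF = (dR/R) / epsilon
= 0.0024 / 0.0021
= 1.1429

1.1429


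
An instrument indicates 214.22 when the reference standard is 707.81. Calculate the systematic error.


Systematic error = measured - true
= 214.22 - 707.81
= -493.5900

-493.5900


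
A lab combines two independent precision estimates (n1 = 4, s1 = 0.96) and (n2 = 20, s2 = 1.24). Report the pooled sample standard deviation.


s_p = sqrt(((n1-1)*s1^2 + (n2-1)*s2^2) / (n1+n2-2))
numerator = (4-1)*0.96^2 + (20-1)*1.24^2 = 2.7648 + 29.2144 = 31.9792
denominator = 4 + 20 - 2 = 22
s_p^2 = 31.9792 / 22 = 1.4536
s_p = sqrt(1.4536) = 1.2057

1.2057


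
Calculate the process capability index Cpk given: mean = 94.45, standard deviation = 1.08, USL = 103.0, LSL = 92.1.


Cpu = (USL - mean) / (3*sigma) = (103.0 - 94.45) / (3*1.08) = 2.6389
Cpl = (mean - LSL) / (3*sigma) = (94.45 - 92.1) / (3*1.08) = 0.7253
Cpk = min(Cpu, Cpl) = 0.7253

0.7253


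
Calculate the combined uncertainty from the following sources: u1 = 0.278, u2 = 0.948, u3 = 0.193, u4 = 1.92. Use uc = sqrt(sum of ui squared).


uc = sqrt(0.278^2 + 0.948^2 + 0.193^2 + 1.92^2)
uc = sqrt(4.699637)
uc = 2.1679

2.1679


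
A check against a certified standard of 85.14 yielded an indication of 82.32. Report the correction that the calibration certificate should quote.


Correction = standard - reading
= 85.14 - 82.32
= 2.8200

2.8200


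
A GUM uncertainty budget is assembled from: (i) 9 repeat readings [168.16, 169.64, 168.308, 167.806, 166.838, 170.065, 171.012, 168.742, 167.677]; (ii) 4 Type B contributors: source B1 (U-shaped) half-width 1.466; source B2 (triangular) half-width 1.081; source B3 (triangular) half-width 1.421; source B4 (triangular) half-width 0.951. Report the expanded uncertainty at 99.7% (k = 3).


mean = (168.16 + 169.64 + 168.308 + 167.806 + 166.838 + 170.065 + 171.012 + 168.742 + 167.677) / 9 = 168.6942222
s = sqrt(sum((x - mean)^2)/(n-1)) = 1.3158507
u_A = s / sqrt(n) = 1.3158507 / sqrt(9) = 0.4386169
u_B1 = 1.466 / sqrt(2) = 1.0366185
u_B2 = 1.081 / sqrt(6) = 0.4413164
u_B3 = 1.421 / sqrt(6) = 0.58012082
u_B4 = 0.951 / sqrt(6) = 0.38824412
uc = sqrt(0.4386169^2 + 1.0366185^2 + 0.4413164^2 + 0.58012082^2 + 0.38824412^2) = 1.3960647
U = k * uc = 3 * 1.3960647
U = 4.1882

4.1882


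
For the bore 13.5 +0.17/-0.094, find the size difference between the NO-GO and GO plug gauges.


GO = nominal - lower_tol (smallest hole = maximum material condition)
GO = 13.5 - 0.094 = 13.406
NO-GO = nominal + upper_tol (largest hole = least material condition)
NO-GO = 13.5 + 0.17 = 13.67
spread = NO-GO - GO = 13.67 - 13.406 = 0.2640

0.2640


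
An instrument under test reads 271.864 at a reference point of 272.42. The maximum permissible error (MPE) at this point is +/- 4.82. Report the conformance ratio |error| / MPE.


e = indication - reference = 271.864 - 272.42 = -0.5560
|e| = 0.5560
ratio = |e| / MPE = 0.5560 / 4.82
ratio = 0.1154

0.1154


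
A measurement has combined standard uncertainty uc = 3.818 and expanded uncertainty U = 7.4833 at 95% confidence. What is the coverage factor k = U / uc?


k = U / uc
k = 7.4833 / 3.818
k = 1.96

1.96


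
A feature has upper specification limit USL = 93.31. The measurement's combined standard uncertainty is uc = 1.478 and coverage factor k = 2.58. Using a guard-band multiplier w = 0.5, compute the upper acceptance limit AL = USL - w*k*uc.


U = k * uc = 2.58 * 1.478 = 3.81324
guard band g = w * U = 0.5 * 3.81324 = 1.90662
AL = USL - g = 93.31 - 1.90662
AL = 91.4034

91.4034


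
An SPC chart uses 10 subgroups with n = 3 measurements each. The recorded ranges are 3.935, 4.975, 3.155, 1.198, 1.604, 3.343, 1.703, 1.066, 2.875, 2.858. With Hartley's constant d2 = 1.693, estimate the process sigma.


R_bar = (3.935 + 4.975 + 3.155 + 1.198 + 1.604 + 3.343 + 1.703 + 1.066 + 2.875 + 2.858) / 10
R_bar = 26.712 / 10 = 2.6712
sigma_hat = R_bar / d2 = 2.6712 / 1.693 = 1.5778

1.5778


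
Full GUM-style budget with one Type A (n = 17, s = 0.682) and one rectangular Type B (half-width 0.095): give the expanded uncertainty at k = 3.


u_A = s / sqrt(n) = 0.682 / sqrt(17) = 0.1654093
u_B = half_width / sqrt(3) = 0.095 / sqrt(3) = 0.054848276
uc = sqrt(u_A^2 + u_B^2) = sqrt(0.1654093^2 + 0.054848276^2) = 0.1742658
U = k * uc = 3 * 0.1742658
U = 0.5228

0.5228


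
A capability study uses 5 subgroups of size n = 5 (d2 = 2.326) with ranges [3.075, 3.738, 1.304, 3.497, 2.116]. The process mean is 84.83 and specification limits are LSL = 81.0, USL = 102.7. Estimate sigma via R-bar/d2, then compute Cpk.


R_bar = (3.075 + 3.738 + 1.304 + 3.497 + 2.116) / 5 = 2.746
sigma = R_bar / d2 = 2.746 / 2.326 = 1.1805675
Cp = (USL - LSL)/(6*sigma) = (102.7 - 81.0)/(6*1.1805675) = 3.0635
Cpu = (102.7 - 84.83)/(3*1.1805675) = 5.0456
Cpl = (84.83 - 81.0)/(3*1.1805675) = 1.0814
Cpk = min(Cpu, Cpl) = 1.0814

1.0814


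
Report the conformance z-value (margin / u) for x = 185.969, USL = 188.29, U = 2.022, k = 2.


u = U / k = 2.022 / 2 = 1.011
margin = |USL - x| = |188.29 - 185.969| = 2.321
z = margin / u = 2.321 / 1.011
z = 2.2957

2.2957


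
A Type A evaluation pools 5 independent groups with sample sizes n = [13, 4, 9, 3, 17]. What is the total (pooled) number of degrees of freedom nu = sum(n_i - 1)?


nu = sum_i (n_i - 1)
nu = ((13 - 1) + (4 - 1) + (9 - 1) + (3 - 1) + (17 - 1))
nu = 12 + 3 + 8 + 2 + 16
nu = 41

41


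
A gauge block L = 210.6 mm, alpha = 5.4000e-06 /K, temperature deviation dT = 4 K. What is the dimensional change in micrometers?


dL = L * alpha * dT
= 210.6 * 5.4000e-06 * 4
= 0.0045490 mm
dL_um = 0.0045490 * 1000 = 4.5490 um

4.5490


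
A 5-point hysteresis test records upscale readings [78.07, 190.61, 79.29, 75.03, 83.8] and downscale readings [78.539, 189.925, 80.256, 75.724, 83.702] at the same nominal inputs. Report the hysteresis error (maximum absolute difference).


|78.07 - 78.539| = 0.4690
|190.61 - 189.925| = 0.6850
|79.29 - 80.256| = 0.9660
|75.03 - 75.724| = 0.6940
|83.8 - 83.702| = 0.0980
hysteresis = max(diffs) = 0.9660

0.9660


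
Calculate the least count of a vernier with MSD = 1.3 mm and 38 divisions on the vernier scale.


LC = MSD / n_div
= 1.3 / 38
= 0.0342

0.0342


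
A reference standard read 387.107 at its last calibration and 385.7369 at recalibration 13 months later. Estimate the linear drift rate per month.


rate = (v2 - v1) / months
= (385.7369 - 387.107) / 13
= -1.3701 / 13
= -0.1054

-0.1054


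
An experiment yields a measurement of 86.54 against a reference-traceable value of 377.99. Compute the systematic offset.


Systematic error = measured - true
= 86.54 - 377.99
= -291.4500

-291.4500


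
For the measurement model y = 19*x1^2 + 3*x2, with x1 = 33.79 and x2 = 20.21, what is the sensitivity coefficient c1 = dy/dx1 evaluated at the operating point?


y = 19*x1^2 + 3*x2
dy/dx1 = 2*19*x1
Evaluate at x1 = 33.79: c1 = 38 * 33.79
c1 = 1284.0200

1284.0200


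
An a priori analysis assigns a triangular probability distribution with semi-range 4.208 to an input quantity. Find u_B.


u_B = half_width / sqrt(6)
u_B = 4.208 / 2.4494897
u_B = 1.7179

1.7179


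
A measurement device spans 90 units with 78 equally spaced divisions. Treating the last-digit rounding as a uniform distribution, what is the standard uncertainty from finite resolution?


resolution = range / divisions
resolution = 90 / 78 = 1.1538462
u_res = resolution / (2*sqrt(3))
u_res = 1.1538462 / 3.4641016
u_res = 0.3331

0.3331


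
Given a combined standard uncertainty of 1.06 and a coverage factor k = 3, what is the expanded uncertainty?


U = k * uc
U = 3 * 1.06
U = 3.1800

3.1800


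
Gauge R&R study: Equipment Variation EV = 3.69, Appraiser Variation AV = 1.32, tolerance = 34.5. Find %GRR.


GRR = sqrt(EV^2 + AV^2) = sqrt(3.69^2 + 1.32^2) = 3.9189922
%GRR = GRR / tol * 100 = 3.9189922 / 34.5 * 100
%GRR = 11.3594

11.3594


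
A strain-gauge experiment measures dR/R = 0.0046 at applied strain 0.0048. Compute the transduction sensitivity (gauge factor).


GF = (dR/R) / epsilon
= 0.0046 / 0.0048
= 0.9583

0.9583


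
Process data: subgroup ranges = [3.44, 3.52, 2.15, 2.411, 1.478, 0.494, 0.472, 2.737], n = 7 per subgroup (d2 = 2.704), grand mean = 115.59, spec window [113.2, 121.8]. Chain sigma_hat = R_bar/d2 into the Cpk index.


R_bar = (3.44 + 3.52 + 2.15 + 2.411 + 1.478 + 0.494 + 0.472 + 2.737) / 8 = 2.08775
sigma = R_bar / d2 = 2.08775 / 2.704 = 0.77209689
Cp = (USL - LSL)/(6*sigma) = (121.8 - 113.2)/(6*0.77209689) = 1.8564
Cpu = (121.8 - 115.59)/(3*0.77209689) = 2.6810
Cpl = (115.59 - 113.2)/(3*0.77209689) = 1.0318
Cpk = min(Cpu, Cpl) = 1.0318

1.0318


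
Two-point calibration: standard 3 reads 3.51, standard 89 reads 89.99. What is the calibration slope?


slope = (y2 - y1) / (x2 - x1)
= (89.99 - 3.51) / (89 - 3)
= 86.4800 / 86
= 1.0056

1.0056


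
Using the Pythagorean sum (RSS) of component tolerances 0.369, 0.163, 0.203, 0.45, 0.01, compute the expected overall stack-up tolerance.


RSS = sqrt(0.369^2 + 0.163^2 + 0.203^2 + 0.45^2 + 0.01^2)
= sqrt(0.406539)
= 0.6376

0.6376


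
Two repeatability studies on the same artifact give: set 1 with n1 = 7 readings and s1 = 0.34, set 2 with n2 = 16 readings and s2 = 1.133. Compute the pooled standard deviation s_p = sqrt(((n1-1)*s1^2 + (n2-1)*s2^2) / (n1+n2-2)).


s_p = sqrt(((n1-1)*s1^2 + (n2-1)*s2^2) / (n1+n2-2))
numerator = (7-1)*0.34^2 + (16-1)*1.133^2 = 0.6936 + 19.255335 = 19.948935
denominator = 7 + 16 - 2 = 21
s_p^2 = 19.948935 / 21 = 0.94994929
s_p = sqrt(0.94994929) = 0.9747

0.9747


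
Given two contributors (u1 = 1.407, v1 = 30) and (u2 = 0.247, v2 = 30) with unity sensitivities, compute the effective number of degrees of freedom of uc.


uc = sqrt(u1^2 + u2^2) = sqrt(1.407^2 + 0.247^2) = 1.428516
v_eff = uc^4 / (u1^4/v1 + u2^4/v2)
= 1.428516^4 / (1.407^4/30 + 0.247^4/30)
= 4.1642849 / 0.13075774
v_eff = 31.8473

31.8473


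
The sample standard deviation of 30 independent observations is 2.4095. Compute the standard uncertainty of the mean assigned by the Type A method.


u_A = s / sqrt(n)
u_A = 2.4095 / sqrt(30)
u_A = 2.4095 / 5.4772256
u_A = 0.4399

0.4399


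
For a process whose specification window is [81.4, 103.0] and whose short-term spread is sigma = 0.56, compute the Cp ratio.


Cp = (USL - LSL) / (6 * sigma)
= (103.0 - 81.4) / (6 * 0.56)
= 21.6000 / 3.3600
= 6.4286

6.4286


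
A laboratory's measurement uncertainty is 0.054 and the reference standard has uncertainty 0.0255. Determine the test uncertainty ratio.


TUR = u_lab / u_ref
= 0.054 / 0.0255
= 2.1176

2.1176


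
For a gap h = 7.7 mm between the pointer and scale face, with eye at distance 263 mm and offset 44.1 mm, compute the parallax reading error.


error = h * offset / d
= 7.7 * 44.1 / 263
= 1.2911

1.2911


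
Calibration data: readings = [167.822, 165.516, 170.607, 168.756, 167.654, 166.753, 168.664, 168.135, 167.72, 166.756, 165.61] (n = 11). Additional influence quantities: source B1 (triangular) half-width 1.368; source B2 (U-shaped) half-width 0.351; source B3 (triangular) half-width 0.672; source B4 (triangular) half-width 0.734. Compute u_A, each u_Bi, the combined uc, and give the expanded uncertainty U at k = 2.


mean = (167.822 + 165.516 + 170.607 + 168.756 + 167.654 + 166.753 + 168.664 + 168.135 + 167.72 + 166.756 + 165.61) / 11 = 167.6357273
s = sqrt(sum((x - mean)^2)/(n-1)) = 1.469087
u_A = s / sqrt(n) = 1.469087 / sqrt(11) = 0.4429464
u_B1 = 1.368 / sqrt(6) = 0.55848366
u_B2 = 0.351 / sqrt(2) = 0.24819448
u_B3 = 0.672 / sqrt(6) = 0.27434285
u_B4 = 0.734 / sqrt(6) = 0.29965425
uc = sqrt(0.4429464^2 + 0.55848366^2 + 0.24819448^2 + 0.27434285^2 + 0.29965425^2) = 0.85718299
U = k * uc = 2 * 0.85718299
U = 1.7144

1.7144


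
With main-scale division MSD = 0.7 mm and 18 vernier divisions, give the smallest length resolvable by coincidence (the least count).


LC = MSD / n_div
= 0.7 / 18
= 0.0389

0.0389


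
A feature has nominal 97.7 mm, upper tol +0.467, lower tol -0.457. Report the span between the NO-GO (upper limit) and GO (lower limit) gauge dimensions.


GO = nominal - lower_tol (smallest hole = maximum material condition)
GO = 97.7 - 0.457 = 97.243
NO-GO = nominal + upper_tol (largest hole = least material condition)
NO-GO = 97.7 + 0.467 = 98.167
spread = NO-GO - GO = 98.167 - 97.243 = 0.9240

0.9240


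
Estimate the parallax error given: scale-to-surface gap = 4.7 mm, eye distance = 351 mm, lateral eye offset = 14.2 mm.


error = h * offset / d
= 4.7 * 14.2 / 351
= 0.1901

0.1901


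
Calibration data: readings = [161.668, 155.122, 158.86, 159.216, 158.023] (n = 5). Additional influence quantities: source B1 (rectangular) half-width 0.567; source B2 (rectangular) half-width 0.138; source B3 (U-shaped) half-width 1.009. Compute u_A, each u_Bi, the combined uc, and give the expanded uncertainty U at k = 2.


mean = (161.668 + 155.122 + 158.86 + 159.216 + 158.023) / 5 = 158.5778
s = sqrt(sum((x - mean)^2)/(n-1)) = 2.3604358
u_A = s / sqrt(n) = 2.3604358 / sqrt(5) = 1.055619
u_B1 = 0.567 / sqrt(3) = 0.3273576
u_B2 = 0.138 / sqrt(3) = 0.079674337
u_B3 = 1.009 / sqrt(2) = 0.71347074
uc = sqrt(1.055619^2 + 0.3273576^2 + 0.079674337^2 + 0.71347074^2) = 1.3179086
U = k * uc = 2 * 1.3179086
U = 2.6358

2.6358


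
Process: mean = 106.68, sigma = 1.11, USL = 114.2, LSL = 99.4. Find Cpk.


Cpu = (USL - mean) / (3*sigma) = (114.2 - 106.68) / (3*1.11) = 2.2583
Cpl = (mean - LSL) / (3*sigma) = (106.68 - 99.4) / (3*1.11) = 2.1862
Cpk = min(Cpu, Cpl) = 2.1862

2.1862


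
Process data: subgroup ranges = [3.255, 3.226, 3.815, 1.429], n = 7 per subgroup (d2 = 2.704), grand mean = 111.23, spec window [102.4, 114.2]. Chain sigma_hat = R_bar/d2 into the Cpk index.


R_bar = (3.255 + 3.226 + 3.815 + 1.429) / 4 = 2.93125
sigma = R_bar / d2 = 2.93125 / 2.704 = 1.0840422
Cp = (USL - LSL)/(6*sigma) = (114.2 - 102.4)/(6*1.0840422) = 1.8142
Cpu = (114.2 - 111.23)/(3*1.0840422) = 0.9132
Cpl = (111.23 - 102.4)/(3*1.0840422) = 2.7151
Cpk = min(Cpu, Cpl) = 0.9132

0.9132


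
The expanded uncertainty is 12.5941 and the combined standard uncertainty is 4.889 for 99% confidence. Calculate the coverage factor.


k = U / uc
k = 12.5941 / 4.889
k = 2.576

2.576


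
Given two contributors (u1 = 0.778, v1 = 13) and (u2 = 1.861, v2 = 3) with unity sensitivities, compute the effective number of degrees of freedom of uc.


uc = sqrt(u1^2 + u2^2) = sqrt(0.778^2 + 1.861^2) = 2.0170783
v_eff = uc^4 / (u1^4/v1 + u2^4/v2)
= 2.0170783^4 / (0.778^4/13 + 1.861^4/3)
= 16.553546 / 4.0263797
v_eff = 4.1113

4.1113
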